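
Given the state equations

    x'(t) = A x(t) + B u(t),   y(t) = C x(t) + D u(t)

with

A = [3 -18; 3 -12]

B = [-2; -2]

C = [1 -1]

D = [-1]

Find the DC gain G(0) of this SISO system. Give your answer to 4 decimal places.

-0.3333

G(0) = C(-A)^{-1}B + D = -C A^{-1} B + D.
det A = 18, so A^{-1} = (1/18)·adj(A) = [[-2/3, 1], [-1/6, 1/6]]
A^{-1} B = [-2/3, 0]^T
C A^{-1} B = -2/3
G(0) = D - C A^{-1} B = -1 - (-2/3) = -1/3 ≈ -0.3333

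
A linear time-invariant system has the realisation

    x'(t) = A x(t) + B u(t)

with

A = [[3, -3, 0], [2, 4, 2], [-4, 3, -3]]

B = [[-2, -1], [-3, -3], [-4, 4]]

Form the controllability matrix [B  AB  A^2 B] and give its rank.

3

AB = [[3, 6], [-24, -6], [11, -17]]
A^2B = [[81, 36], [-68, -46], [-117, 9]]
Controllability matrix C = [B  AB  A^2B] = [[-2, -1, 3, 6, 81, 36], [-3, -3, -24, -6, -68, -46], [-4, 4, 11, -17, -117, 9]]
Take the 3×3 submatrix of C formed by columns 1, 2, 3: [[-2, -1, 3], [-3, -3, -24], [-4, 4, 11]]. Its determinant is (-2)·((-3)·11 - (-24)·4) - (-1)·((-3)·11 - (-24)·(-4)) + 3·((-3)·4 - (-3)·(-4)) = (-2)·63 - (-1)·(-129) + 3·(-24) = -327 ≠ 0.
So rank(C) ≥ 3; since C has 3 rows, rank(C) = 3.
rank(C) = 3 = n, so the pair (A, B) is completely controllable.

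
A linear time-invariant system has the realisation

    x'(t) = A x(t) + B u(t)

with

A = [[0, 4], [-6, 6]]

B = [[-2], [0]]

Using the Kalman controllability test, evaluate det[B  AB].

AB = [[0], [12]]
Controllability matrix C = [B  AB] = [[-2, 0], [0, 12]]
det(C) = (-2)·12 - 0·0 = -24 - 0 = -24
Since det(C) ≠ 0, rank(C) = 2 and the system is completely controllable.

-24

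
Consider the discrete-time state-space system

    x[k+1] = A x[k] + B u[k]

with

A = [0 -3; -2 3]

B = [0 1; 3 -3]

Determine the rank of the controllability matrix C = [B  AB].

2

AB = [[-9, 9], [9, -11]]
Controllability matrix C = [B  AB] = [[0, 1, -9, 9], [3, -3, 9, -11]]
Take the 2×2 submatrix of C formed by columns 1, 2: [[0, 1], [3, -3]]. Its determinant is 0·(-3) - 1·3 = 0 - 3 = -3 ≠ 0.
So rank(C) ≥ 2; since C has 2 rows, rank(C) = 2.
rank(C) = 2 = n, so the pair (A, B) is completely controllable.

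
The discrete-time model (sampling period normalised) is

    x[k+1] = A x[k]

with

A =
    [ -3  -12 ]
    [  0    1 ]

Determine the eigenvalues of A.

-3, 1

det(zI - A) = z^2 - (tr A)z + det A, with tr A = (-3) + 1 = -2 and det A = (-3)·1 - (-12)·0 = -3 - 0 = -3.
So p(z) = det(zI - A) = z^2 + 2z - 3.
Factor z^2 + 2z - 3: two numbers with sum -2 and product -3 are 1 and -3, so z^2 + 2z - 3 = (z - 1)(z + 3).
Hence p(z) = (z - 1) (z + 3), with roots -3, 1.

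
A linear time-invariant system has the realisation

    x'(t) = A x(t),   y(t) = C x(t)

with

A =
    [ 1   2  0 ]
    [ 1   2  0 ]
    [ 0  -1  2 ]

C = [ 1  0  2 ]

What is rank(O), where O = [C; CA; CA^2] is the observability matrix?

CA = [[1, 0, 4]]
CA^2 = [[1, -2, 8]]
Observability matrix O = [C; CA; CA^2] = [[1, 0, 2], [1, 0, 4], [1, -2, 8]]
det(O) = 1·(0·8 - 4·(-2)) - 0·(1·8 - 4·1) + 2·(1·(-2) - 0·1) = 1·8 - 0·4 + 2·(-2) = 4 ≠ 0, so rank(O) = 3.
rank(O) = 3 = n, so the pair (A, C) is completely observable.

3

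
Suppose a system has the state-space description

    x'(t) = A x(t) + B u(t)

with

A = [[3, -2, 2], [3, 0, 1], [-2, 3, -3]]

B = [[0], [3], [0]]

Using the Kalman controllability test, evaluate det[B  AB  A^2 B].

AB = [[-6], [0], [9]]
A^2B = [[0], [-9], [-15]]
Controllability matrix C = [B  AB  A^2B] = [[0, -6, 0], [3, 0, -9], [0, 9, -15]]
Expanding along the first row, det(C) = 0·(0·(-15) - (-9)·9) - (-6)·(3·(-15) - (-9)·0) + 0·(3·9 - 0·0) = 0·81 - (-6)·(-45) + 0·27 = -270
Since det(C) ≠ 0, rank(C) = 3 and the system is completely controllable.

-270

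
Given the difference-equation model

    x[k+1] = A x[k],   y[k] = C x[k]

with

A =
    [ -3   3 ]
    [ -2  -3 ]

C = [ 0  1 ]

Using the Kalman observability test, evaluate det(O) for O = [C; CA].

CA = [[-2, -3]]
Observability matrix O = [C; CA] = [[0, 1], [-2, -3]]
det(O) = 0·(-3) - 1·(-2) = 0 - (-2) = 2
Since det(O) ≠ 0, rank(O) = 2 and the system is completely observable.

2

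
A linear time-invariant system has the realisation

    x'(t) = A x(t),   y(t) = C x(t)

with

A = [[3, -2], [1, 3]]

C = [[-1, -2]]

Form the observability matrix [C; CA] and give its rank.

2

CA = [[-5, -4]]
Observability matrix O = [C; CA] = [[-1, -2], [-5, -4]]
det(O) = (-1)·(-4) - (-2)·(-5) = 4 - 10 = -6 ≠ 0, so rank(O) = 2.
rank(O) = 2 = n, so the pair (A, C) is completely observable.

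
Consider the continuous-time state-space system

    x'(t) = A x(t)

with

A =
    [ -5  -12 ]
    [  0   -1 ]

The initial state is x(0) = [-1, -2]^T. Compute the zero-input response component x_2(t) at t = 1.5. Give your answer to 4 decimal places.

-0.4463

det(sI - A) = s^2 - (tr A)s + det A, with tr A = (-5) + (-1) = -6 and det A = (-5)·(-1) - (-12)·0 = 5 - 0 = 5.
So p(s) = det(sI - A) = s^2 + 6s + 5.
Factor s^2 + 6s + 5: two numbers with sum -6 and product 5 are -1 and -5, so s^2 + 6s + 5 = (s + 1)(s + 5).
Hence p(s) = (s + 1) (s + 5), with roots -5, -1.
The eigenvalues -5, -1 are distinct and real, so A is diagonalisable and x(t) = e^{At} x(0) = V diag(e^{λ_i t}) V^{-1} x(0), where the columns of V are the eigenvectors.
λ = -5: A - (-5)I = [[0, -12], [0, 4]]. Row 1 gives 0·v1 + (-12)·v2 = 0, so take v_1 = [1, 0]^T.
λ = -1: A - (-1)I = [[-4, -12], [0, 0]]. Row 1 gives (-4)·v1 + (-12)·v2 = 0, so take v_2 = [3, -1]^T.
V = [v_1 v_2] = [[1, 3], [0, -1]] has det V = -1, so V^{-1} = adj(V)/det V = [[1, 3], [0, -1]].
Modal coordinates z(0) = V^{-1} x(0): 1·(-1) + 3·(-2) = -7; 0·(-1) + (-1)·(-2) = 2; so z(0) = [-7, 2]^T.
x_2(t) = Σ_i (v_i)_2 · z_i(0) · e^{λ_i t} (row 2 of V times the modal terms).
x_2(1.5) = 0·(-7)·e^{-5·1.5} + (-1)·2·e^{-1·1.5} = 0·0.000553 + (-2)·0.223130 = -0.4463.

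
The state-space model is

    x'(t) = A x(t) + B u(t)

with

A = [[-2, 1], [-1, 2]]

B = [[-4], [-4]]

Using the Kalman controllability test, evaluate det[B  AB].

AB = [[4], [-4]]
Controllability matrix C = [B  AB] = [[-4, 4], [-4, -4]]
det(C) = (-4)·(-4) - 4·(-4) = 16 - (-16) = 32
Since det(C) ≠ 0, rank(C) = 2 and the system is completely controllable.

32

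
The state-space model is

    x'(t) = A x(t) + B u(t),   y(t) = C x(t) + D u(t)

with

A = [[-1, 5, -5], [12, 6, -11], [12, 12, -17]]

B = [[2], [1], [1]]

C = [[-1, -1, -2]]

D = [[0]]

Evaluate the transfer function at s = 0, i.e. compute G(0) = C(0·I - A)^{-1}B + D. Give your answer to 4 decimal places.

G(0) = C(-A)^{-1}B + D = -C A^{-1} B + D.
det A = -30, so A^{-1} = (1/-30)·adj(A) = [[-1, -5/6, 5/6], [-12/5, -77/30, 71/30], [-12/5, -12/5, 11/5]]
A^{-1} B = [-2, -5, -5]^T
C A^{-1} B = 17
G(0) = D - C A^{-1} B = 0 - (17) = -17

-17.0000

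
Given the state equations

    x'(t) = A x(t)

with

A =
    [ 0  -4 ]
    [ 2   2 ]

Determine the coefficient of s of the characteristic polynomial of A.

For a 2×2 matrix, det(sI - A) = s^2 - (tr A)s + det A.
tr A = 2, det A = 8.
So p(s) = s^2 - 2s + 8.
The coefficient of s is -2.

-2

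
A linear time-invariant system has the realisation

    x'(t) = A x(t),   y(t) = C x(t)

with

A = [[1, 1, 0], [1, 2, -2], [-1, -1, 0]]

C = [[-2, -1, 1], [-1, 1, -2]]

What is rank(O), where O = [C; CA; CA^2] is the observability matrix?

3

CA = [[-4, -5, 2], [2, 3, -2]]
CA^2 = [[-11, -16, 10], [7, 10, -6]]
Observability matrix O = [C; CA; CA^2] = [[-2, -1, 1], [-1, 1, -2], [-4, -5, 2], [2, 3, -2], [-11, -16, 10], [7, 10, -6]]
Take the 3×3 submatrix of O formed by rows 1, 2, 3: [[-2, -1, 1], [-1, 1, -2], [-4, -5, 2]]. Its determinant is (-2)·(1·2 - (-2)·(-5)) - (-1)·((-1)·2 - (-2)·(-4)) + 1·((-1)·(-5) - 1·(-4)) = (-2)·(-8) - (-1)·(-10) + 1·9 = 15 ≠ 0.
So rank(O) ≥ 3; since O has 3 columns, rank(O) = 3.
rank(O) = 3 = n, so the pair (A, C) is completely observable.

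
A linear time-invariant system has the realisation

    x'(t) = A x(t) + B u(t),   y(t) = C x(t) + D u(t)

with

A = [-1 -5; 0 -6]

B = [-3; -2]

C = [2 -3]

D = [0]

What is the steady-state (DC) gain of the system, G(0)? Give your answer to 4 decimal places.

G(0) = C(-A)^{-1}B + D = -C A^{-1} B + D.
det A = 6, so A^{-1} = (1/6)·adj(A) = [[-1, 5/6], [0, -1/6]]
A^{-1} B = [4/3, 1/3]^T
C A^{-1} B = 5/3
G(0) = D - C A^{-1} B = 0 - (5/3) = -5/3 ≈ -1.6667

-1.6667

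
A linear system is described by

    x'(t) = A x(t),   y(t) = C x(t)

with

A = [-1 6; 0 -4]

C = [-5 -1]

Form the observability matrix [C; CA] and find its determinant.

135

CA = [[5, -26]]
Observability matrix O = [C; CA] = [[-5, -1], [5, -26]]
det(O) = (-5)·(-26) - (-1)·5 = 130 - (-5) = 135
Since det(O) ≠ 0, rank(O) = 2 and the system is completely observable.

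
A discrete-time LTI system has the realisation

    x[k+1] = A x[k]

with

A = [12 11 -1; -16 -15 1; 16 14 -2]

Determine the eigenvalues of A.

-4, -1, 0

det(zI - A) = z^3 - (tr A)z^2 + (M11 + M22 + M33)z - det A, where Mii is the 2×2 principal minor of A obtained by deleting row i and column i.
tr A = 12 + (-15) + (-2) = -5; M11 = (-15)·(-2) - 1·14 = 30 - 14 = 16; M22 = 12·(-2) - (-1)·16 = -24 - (-16) = -8; M33 = 12·(-15) - 11·(-16) = -180 - (-176) = -4; sum of minors = 4.
det A = 12·((-15)·(-2) - 1·14) - 11·((-16)·(-2) - 1·16) + (-1)·((-16)·14 - (-15)·16) = 12·16 - 11·16 + (-1)·16 = 0.
So p(z) = det(zI - A) = z^3 + 5z^2 + 4z.
The constant term is 0, so p(z) = z(z^2 + 5z + 4).
Factor z^2 + 5z + 4: two numbers with sum -5 and product 4 are -1 and -4, so z^2 + 5z + 4 = (z + 1)(z + 4).
Hence p(z) = z (z + 1) (z + 4), with roots -4, -1, 0.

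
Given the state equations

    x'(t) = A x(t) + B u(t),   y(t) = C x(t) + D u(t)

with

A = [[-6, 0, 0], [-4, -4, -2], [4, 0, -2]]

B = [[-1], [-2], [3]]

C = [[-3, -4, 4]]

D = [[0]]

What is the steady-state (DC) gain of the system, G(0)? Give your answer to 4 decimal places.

G(0) = C(-A)^{-1}B + D = -C A^{-1} B + D.
det A = -48, so A^{-1} = (1/-48)·adj(A) = [[-1/6, 0, 0], [1/3, -1/4, 1/4], [-1/3, 0, -1/2]]
A^{-1} B = [1/6, 11/12, -7/6]^T
C A^{-1} B = -53/6
G(0) = D - C A^{-1} B = 0 - (-53/6) = 53/6 ≈ 8.8333

8.8333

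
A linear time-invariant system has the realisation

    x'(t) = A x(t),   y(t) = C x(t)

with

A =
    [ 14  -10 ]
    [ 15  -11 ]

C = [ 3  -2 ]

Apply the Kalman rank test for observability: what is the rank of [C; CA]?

1

CA = [[12, -8]]
Observability matrix O = [C; CA] = [[3, -2], [12, -8]]
Every row of O is a scalar multiple of row 1 = [3, -2] (multipliers 1, 4), so the rows span a one-dimensional space.
O ≠ 0, hence rank(O) = 1.
rank(O) = 1 < n = 2, so the pair (A, C) is not completely observable.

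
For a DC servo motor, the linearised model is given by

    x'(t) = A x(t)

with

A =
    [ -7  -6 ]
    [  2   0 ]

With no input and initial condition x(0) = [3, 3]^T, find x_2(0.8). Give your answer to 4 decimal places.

1.0215

det(sI - A) = s^2 - (tr A)s + det A, with tr A = (-7) + 0 = -7 and det A = (-7)·0 - (-6)·2 = 0 - (-12) = 12.
So p(s) = det(sI - A) = s^2 + 7s + 12.
Factor s^2 + 7s + 12: two numbers with sum -7 and product 12 are -3 and -4, so s^2 + 7s + 12 = (s + 3)(s + 4).
Hence p(s) = (s + 3) (s + 4), with roots -4, -3.
The eigenvalues -4, -3 are distinct and real, so A is diagonalisable and x(t) = e^{At} x(0) = V diag(e^{λ_i t}) V^{-1} x(0), where the columns of V are the eigenvectors.
λ = -4: A - (-4)I = [[-3, -6], [2, 4]]. Row 1 gives (-3)·v1 + (-6)·v2 = 0, so take v_1 = [-2, 1]^T.
λ = -3: A - (-3)I = [[-4, -6], [2, 3]]. Row 1 gives (-4)·v1 + (-6)·v2 = 0, so take v_2 = [-3, 2]^T.
V = [v_1 v_2] = [[-2, -3], [1, 2]] has det V = -1, so V^{-1} = adj(V)/det V = [[-2, -3], [1, 2]].
Modal coordinates z(0) = V^{-1} x(0): (-2)·3 + (-3)·3 = -15; 1·3 + 2·3 = 9; so z(0) = [-15, 9]^T.
x_2(t) = Σ_i (v_i)_2 · z_i(0) · e^{λ_i t} (row 2 of V times the modal terms).
x_2(0.8) = 1·(-15)·e^{-4·0.8} + 2·9·e^{-3·0.8} = (-15)·0.040762 + 18·0.090718 = 1.0215.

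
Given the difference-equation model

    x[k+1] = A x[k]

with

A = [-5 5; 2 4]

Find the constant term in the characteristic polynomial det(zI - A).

For a 2×2 matrix, det(zI - A) = z^2 - (tr A)z + det A.
tr A = -1, det A = -30.
So p(z) = z^2 + z - 30.
The constant term is -30.

-30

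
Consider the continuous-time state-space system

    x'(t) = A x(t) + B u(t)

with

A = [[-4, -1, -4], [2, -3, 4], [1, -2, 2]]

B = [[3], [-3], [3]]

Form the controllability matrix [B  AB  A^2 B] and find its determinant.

AB = [[-21], [27], [15]]
A^2B = [[-3], [-63], [-45]]
Controllability matrix C = [B  AB  A^2B] = [[3, -21, -3], [-3, 27, -63], [3, 15, -45]]
Expanding along the first row, det(C) = 3·(27·(-45) - (-63)·15) - (-21)·((-3)·(-45) - (-63)·3) + (-3)·((-3)·15 - 27·3) = 3·(-270) - (-21)·324 + (-3)·(-126) = 6372
Since det(C) ≠ 0, rank(C) = 3 and the system is completely controllable.

6372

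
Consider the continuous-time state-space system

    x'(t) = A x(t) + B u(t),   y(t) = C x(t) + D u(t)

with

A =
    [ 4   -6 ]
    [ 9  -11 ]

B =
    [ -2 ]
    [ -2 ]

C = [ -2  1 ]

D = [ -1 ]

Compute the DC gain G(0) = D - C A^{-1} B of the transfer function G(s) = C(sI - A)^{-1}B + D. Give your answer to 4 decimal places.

0.0000

G(0) = C(-A)^{-1}B + D = -C A^{-1} B + D.
det A = 10, so A^{-1} = (1/10)·adj(A) = [[-11/10, 3/5], [-9/10, 2/5]]
A^{-1} B = [1, 1]^T
C A^{-1} B = -1
G(0) = D - C A^{-1} B = -1 - (-1) = 0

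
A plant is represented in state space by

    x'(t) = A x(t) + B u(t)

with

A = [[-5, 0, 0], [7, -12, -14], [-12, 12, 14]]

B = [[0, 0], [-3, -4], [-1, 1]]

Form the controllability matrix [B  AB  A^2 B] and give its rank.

AB = [[0, 0], [50, 34], [-50, -34]]
A^2B = [[0, 0], [100, 68], [-100, -68]]
Controllability matrix C = [B  AB  A^2B] = [[0, 0, 0, 0, 0, 0], [-3, -4, 50, 34, 100, 68], [-1, 1, -50, -34, -100, -68]]
Row 1 of C is identically zero, so rank(C) ≤ 2.
The 2×2 minor from rows 2, 3, columns 1, 2 is (-3)·1 - (-4)·(-1) = -3 - 4 = -7 ≠ 0, so rank(C) = 2.
rank(C) = 2 < n = 3, so the pair (A, B) is not completely controllable.

2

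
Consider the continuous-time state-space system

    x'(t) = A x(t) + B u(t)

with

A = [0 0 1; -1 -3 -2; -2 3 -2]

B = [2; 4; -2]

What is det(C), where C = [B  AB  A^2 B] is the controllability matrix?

776

AB = [[-2], [-10], [12]]
A^2B = [[12], [8], [-50]]
Controllability matrix C = [B  AB  A^2B] = [[2, -2, 12], [4, -10, 8], [-2, 12, -50]]
Expanding along the first row, det(C) = 2·((-10)·(-50) - 8·12) - (-2)·(4·(-50) - 8·(-2)) + 12·(4·12 - (-10)·(-2)) = 2·404 - (-2)·(-184) + 12·28 = 776
Since det(C) ≠ 0, rank(C) = 3 and the system is completely controllable.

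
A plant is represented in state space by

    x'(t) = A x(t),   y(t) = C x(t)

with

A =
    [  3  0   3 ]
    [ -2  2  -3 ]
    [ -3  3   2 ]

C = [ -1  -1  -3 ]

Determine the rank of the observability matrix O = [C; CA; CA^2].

CA = [[8, -11, -6]]
CA^2 = [[64, -40, 45]]
Observability matrix O = [C; CA; CA^2] = [[-1, -1, -3], [8, -11, -6], [64, -40, 45]]
det(O) = (-1)·((-11)·45 - (-6)·(-40)) - (-1)·(8·45 - (-6)·64) + (-3)·(8·(-40) - (-11)·64) = (-1)·(-735) - (-1)·744 + (-3)·384 = 327 ≠ 0, so rank(O) = 3.
rank(O) = 3 = n, so the pair (A, C) is completely observable.

3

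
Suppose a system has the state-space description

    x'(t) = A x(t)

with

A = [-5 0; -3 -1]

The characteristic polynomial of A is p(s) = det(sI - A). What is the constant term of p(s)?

5

For a 2×2 matrix, det(sI - A) = s^2 - (tr A)s + det A.
tr A = -6, det A = 5.
So p(s) = s^2 + 6s + 5.
The constant term is 5.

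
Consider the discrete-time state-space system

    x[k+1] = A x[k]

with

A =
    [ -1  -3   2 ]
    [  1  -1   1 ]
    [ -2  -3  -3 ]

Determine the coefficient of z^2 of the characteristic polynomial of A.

Expand det(zI - A) for the 3×3 matrix.
p(z) = z^3 + 5z^2 + 17z + 19.
(Check: constant term = det(-A) = (-1)^3 det A = 19; coefficient of z^2 = -tr A = 5.)
The coefficient of z^2 is 5.

5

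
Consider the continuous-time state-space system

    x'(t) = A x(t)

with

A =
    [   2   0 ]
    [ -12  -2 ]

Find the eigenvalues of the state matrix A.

-2, 2

det(sI - A) = s^2 - (tr A)s + det A, with tr A = 2 + (-2) = 0 and det A = 2·(-2) - 0·(-12) = -4 - 0 = -4.
So p(s) = det(sI - A) = s^2 - 4.
Factor s^2 - 4: two numbers with sum 0 and product -4 are 2 and -2, so s^2 - 4 = (s - 2)(s + 2).
Hence p(s) = (s - 2) (s + 2), with roots -2, 2.
At least one eigenvalue has non-negative real part, so the system is not asymptotically stable.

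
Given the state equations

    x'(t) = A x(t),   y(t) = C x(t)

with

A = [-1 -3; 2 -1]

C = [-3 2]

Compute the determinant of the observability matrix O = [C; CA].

-35

CA = [[7, 7]]
Observability matrix O = [C; CA] = [[-3, 2], [7, 7]]
det(O) = (-3)·7 - 2·7 = -21 - 14 = -35
Since det(O) ≠ 0, rank(O) = 2 and the system is completely observable.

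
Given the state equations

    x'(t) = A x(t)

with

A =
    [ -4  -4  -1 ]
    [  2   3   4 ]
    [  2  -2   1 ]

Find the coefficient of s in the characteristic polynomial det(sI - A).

Expand det(sI - A) for the 3×3 matrix.
p(s) = s^3 + 5s + 58.
(Check: constant term = det(-A) = (-1)^3 det A = 58; coefficient of s^2 = -tr A = 0.)
The coefficient of s is 5.

5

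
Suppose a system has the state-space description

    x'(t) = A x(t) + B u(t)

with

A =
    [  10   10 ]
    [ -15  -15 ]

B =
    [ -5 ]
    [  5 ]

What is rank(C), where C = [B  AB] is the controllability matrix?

1

AB = [[0], [0]]
Controllability matrix C = [B  AB] = [[-5, 0], [5, 0]]
Every column of C is a scalar multiple of column 1 = [-5, 5] (multipliers 1, 0), so the columns span a one-dimensional space.
C ≠ 0, hence rank(C) = 1.
rank(C) = 1 < n = 2, so the pair (A, B) is not completely controllable.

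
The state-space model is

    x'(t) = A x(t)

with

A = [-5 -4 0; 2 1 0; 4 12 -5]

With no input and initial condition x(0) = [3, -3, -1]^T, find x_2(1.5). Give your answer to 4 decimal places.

det(sI - A) = s^3 - (tr A)s^2 + (M11 + M22 + M33)s - det A, where Mii is the 2×2 principal minor of A obtained by deleting row i and column i.
tr A = (-5) + 1 + (-5) = -9; M11 = 1·(-5) - 0·12 = -5 - 0 = -5; M22 = (-5)·(-5) - 0·4 = 25 - 0 = 25; M33 = (-5)·1 - (-4)·2 = -5 - (-8) = 3; sum of minors = 23.
det A = (-5)·(1·(-5) - 0·12) - (-4)·(2·(-5) - 0·4) + 0·(2·12 - 1·4) = (-5)·(-5) - (-4)·(-10) + 0·20 = -15.
So p(s) = det(sI - A) = s^3 + 9s^2 + 23s + 15.
Rational-root test: any integer root divides 15. Testing small divisors, s = -1 works: p(-1) = -1 + 9 + (-23) + 15 = 0, so (s + 1) is a factor.
Dividing, p(s) = (s + 1)(s^2 + 8s + 15).
Factor s^2 + 8s + 15: two numbers with sum -8 and product 15 are -3 and -5, so s^2 + 8s + 15 = (s + 3)(s + 5).
Hence p(s) = (s + 1) (s + 3) (s + 5), with roots -5, -3, -1.
The eigenvalues -5, -3, -1 are distinct and real, so A is diagonalisable and x(t) = e^{At} x(0) = V diag(e^{λ_i t}) V^{-1} x(0), where the columns of V are the eigenvectors.
λ = -5: A - (-5)I = [[0, -4, 0], [2, 6, 0], [4, 12, 0]]. v must be orthogonal to every row; (row 1) × (row 2) = [0, 0, 8], so take v_1 = [0, 0, -1]^T.
λ = -3: A - (-3)I = [[-2, -4, 0], [2, 4, 0], [4, 12, -2]]. v must be orthogonal to every row; (row 1) × (row 3) = [8, -4, -8], so take v_2 = [-2, 1, 2]^T.
λ = -1: A - (-1)I = [[-4, -4, 0], [2, 2, 0], [4, 12, -4]]. v must be orthogonal to every row; (row 1) × (row 3) = [16, -16, -32], so take v_3 = [1, -1, -2]^T.
V = [v_1 v_2 v_3] = [[0, -2, 1], [0, 1, -1], [-1, 2, -2]] has det V = -1, so V^{-1} = adj(V)/det V = [[0, 2, -1], [-1, -1, 0], [-1, -2, 0]].
Modal coordinates z(0) = V^{-1} x(0): 0·3 + 2·(-3) + (-1)·(-1) = -5; (-1)·3 + (-1)·(-3) + 0·(-1) = 0; (-1)·3 + (-2)·(-3) + 0·(-1) = 3; so z(0) = [-5, 0, 3]^T.
x_2(t) = Σ_i (v_i)_2 · z_i(0) · e^{λ_i t} (row 2 of V times the modal terms).
x_2(1.5) = 0·(-5)·e^{-5·1.5} + 1·0·e^{-3·1.5} + (-1)·3·e^{-1·1.5} = 0·0.000553 + 0·0.011109 + (-3)·0.223130 = -0.6694.

-0.6694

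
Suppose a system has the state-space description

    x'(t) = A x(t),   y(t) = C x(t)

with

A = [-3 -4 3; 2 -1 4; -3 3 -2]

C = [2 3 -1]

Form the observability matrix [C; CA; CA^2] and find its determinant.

CA = [[3, -14, 20]]
CA^2 = [[-97, 62, -87]]
Observability matrix O = [C; CA; CA^2] = [[2, 3, -1], [3, -14, 20], [-97, 62, -87]]
Expanding along the first row, det(O) = 2·((-14)·(-87) - 20·62) - 3·(3·(-87) - 20·(-97)) + (-1)·(3·62 - (-14)·(-97)) = 2·(-22) - 3·1679 + (-1)·(-1172) = -3909
Since det(O) ≠ 0, rank(O) = 3 and the system is completely observable.

-3909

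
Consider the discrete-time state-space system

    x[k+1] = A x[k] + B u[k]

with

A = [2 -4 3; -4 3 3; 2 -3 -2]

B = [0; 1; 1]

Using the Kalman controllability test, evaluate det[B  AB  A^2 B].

434

AB = [[-1], [6], [-5]]
A^2B = [[-41], [7], [-10]]
Controllability matrix C = [B  AB  A^2B] = [[0, -1, -41], [1, 6, 7], [1, -5, -10]]
Expanding along the first row, det(C) = 0·(6·(-10) - 7·(-5)) - (-1)·(1·(-10) - 7·1) + (-41)·(1·(-5) - 6·1) = 0·(-25) - (-1)·(-17) + (-41)·(-11) = 434
Since det(C) ≠ 0, rank(C) = 3 and the system is completely controllable.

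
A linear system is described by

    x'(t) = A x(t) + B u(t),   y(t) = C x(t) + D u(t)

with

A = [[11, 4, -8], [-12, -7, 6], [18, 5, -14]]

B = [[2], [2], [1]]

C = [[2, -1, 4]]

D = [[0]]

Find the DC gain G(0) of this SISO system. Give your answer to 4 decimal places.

G(0) = C(-A)^{-1}B + D = -C A^{-1} B + D.
det A = -20, so A^{-1} = (1/-20)·adj(A) = [[-17/5, -4/5, 8/5], [3, 1/2, -3/2], [-33/10, -17/20, 29/20]]
A^{-1} B = [-34/5, 11/2, -137/20]^T
C A^{-1} B = -93/2
G(0) = D - C A^{-1} B = 0 - (-93/2) = 93/2 ≈ 46.5000

46.5000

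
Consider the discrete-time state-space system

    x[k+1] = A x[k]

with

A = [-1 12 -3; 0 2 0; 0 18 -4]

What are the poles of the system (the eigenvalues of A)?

det(zI - A) = z^3 - (tr A)z^2 + (M11 + M22 + M33)z - det A, where Mii is the 2×2 principal minor of A obtained by deleting row i and column i.
tr A = (-1) + 2 + (-4) = -3; M11 = 2·(-4) - 0·18 = -8 - 0 = -8; M22 = (-1)·(-4) - (-3)·0 = 4 - 0 = 4; M33 = (-1)·2 - 12·0 = -2 - 0 = -2; sum of minors = -6.
det A = (-1)·(2·(-4) - 0·18) - 12·(0·(-4) - 0·0) + (-3)·(0·18 - 2·0) = (-1)·(-8) - 12·0 + (-3)·0 = 8.
So p(z) = det(zI - A) = z^3 + 3z^2 - 6z - 8.
Rational-root test: any integer root divides -8. Testing small divisors, z = -1 works: p(-1) = -1 + 3 + 6 + (-8) = 0, so (z + 1) is a factor.
Dividing, p(z) = (z + 1)(z^2 + 2z - 8).
Factor z^2 + 2z - 8: two numbers with sum -2 and product -8 are 2 and -4, so z^2 + 2z - 8 = (z - 2)(z + 4).
Hence p(z) = (z - 2) (z + 1) (z + 4), with roots -4, -1, 2.

-4, -1, 2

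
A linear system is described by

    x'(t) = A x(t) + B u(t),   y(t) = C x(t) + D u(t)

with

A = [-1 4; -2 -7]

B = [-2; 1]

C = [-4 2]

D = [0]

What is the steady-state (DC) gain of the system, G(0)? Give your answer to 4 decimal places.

3.3333

G(0) = C(-A)^{-1}B + D = -C A^{-1} B + D.
det A = 15, so A^{-1} = (1/15)·adj(A) = [[-7/15, -4/15], [2/15, -1/15]]
A^{-1} B = [2/3, -1/3]^T
C A^{-1} B = -10/3
G(0) = D - C A^{-1} B = 0 - (-10/3) = 10/3 ≈ 3.3333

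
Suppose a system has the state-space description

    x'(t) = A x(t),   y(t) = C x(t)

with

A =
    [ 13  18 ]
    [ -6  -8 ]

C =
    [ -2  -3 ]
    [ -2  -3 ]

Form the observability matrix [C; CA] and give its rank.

CA = [[-8, -12], [-8, -12]]
Observability matrix O = [C; CA] = [[-2, -3], [-2, -3], [-8, -12], [-8, -12]]
Every row of O is a scalar multiple of row 1 = [-2, -3] (multipliers 1, 1, 4, 4), so the rows span a one-dimensional space.
O ≠ 0, hence rank(O) = 1.
rank(O) = 1 < n = 2, so the pair (A, C) is not completely observable.

1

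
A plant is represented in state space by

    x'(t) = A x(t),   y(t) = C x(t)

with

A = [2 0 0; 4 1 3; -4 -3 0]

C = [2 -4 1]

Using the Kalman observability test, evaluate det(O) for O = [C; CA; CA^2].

CA = [[-16, -7, -12]]
CA^2 = [[-12, 29, -21]]
Observability matrix O = [C; CA; CA^2] = [[2, -4, 1], [-16, -7, -12], [-12, 29, -21]]
Expanding along the first row, det(O) = 2·((-7)·(-21) - (-12)·29) - (-4)·((-16)·(-21) - (-12)·(-12)) + 1·((-16)·29 - (-7)·(-12)) = 2·495 - (-4)·192 + 1·(-548) = 1210
Since det(O) ≠ 0, rank(O) = 3 and the system is completely observable.

1210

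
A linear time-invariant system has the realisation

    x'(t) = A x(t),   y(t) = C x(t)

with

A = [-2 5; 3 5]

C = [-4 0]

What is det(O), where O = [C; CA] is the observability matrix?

80

CA = [[8, -20]]
Observability matrix O = [C; CA] = [[-4, 0], [8, -20]]
det(O) = (-4)·(-20) - 0·8 = 80 - 0 = 80
Since det(O) ≠ 0, rank(O) = 2 and the system is completely observable.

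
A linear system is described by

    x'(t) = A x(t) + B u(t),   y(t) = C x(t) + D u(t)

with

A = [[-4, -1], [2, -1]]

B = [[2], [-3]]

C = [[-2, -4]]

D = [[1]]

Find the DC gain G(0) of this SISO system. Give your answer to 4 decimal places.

G(0) = C(-A)^{-1}B + D = -C A^{-1} B + D.
det A = 6, so A^{-1} = (1/6)·adj(A) = [[-1/6, 1/6], [-1/3, -2/3]]
A^{-1} B = [-5/6, 4/3]^T
C A^{-1} B = -11/3
G(0) = D - C A^{-1} B = 1 - (-11/3) = 14/3 ≈ 4.6667

4.6667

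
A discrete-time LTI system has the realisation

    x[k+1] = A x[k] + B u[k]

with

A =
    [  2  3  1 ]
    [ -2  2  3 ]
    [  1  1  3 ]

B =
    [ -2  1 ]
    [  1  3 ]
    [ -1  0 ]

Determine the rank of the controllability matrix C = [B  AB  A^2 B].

3

AB = [[-2, 11], [3, 4], [-4, 4]]
A^2B = [[1, 38], [-2, -2], [-11, 27]]
Controllability matrix C = [B  AB  A^2B] = [[-2, 1, -2, 11, 1, 38], [1, 3, 3, 4, -2, -2], [-1, 0, -4, 4, -11, 27]]
Take the 3×3 submatrix of C formed by columns 1, 2, 3: [[-2, 1, -2], [1, 3, 3], [-1, 0, -4]]. Its determinant is (-2)·(3·(-4) - 3·0) - 1·(1·(-4) - 3·(-1)) + (-2)·(1·0 - 3·(-1)) = (-2)·(-12) - 1·(-1) + (-2)·3 = 19 ≠ 0.
So rank(C) ≥ 3; since C has 3 rows, rank(C) = 3.
rank(C) = 3 = n, so the pair (A, B) is completely controllable.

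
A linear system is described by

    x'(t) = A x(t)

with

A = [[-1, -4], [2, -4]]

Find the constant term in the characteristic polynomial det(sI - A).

For a 2×2 matrix, det(sI - A) = s^2 - (tr A)s + det A.
tr A = -5, det A = 12.
So p(s) = s^2 + 5s + 12.
The constant term is 12.

12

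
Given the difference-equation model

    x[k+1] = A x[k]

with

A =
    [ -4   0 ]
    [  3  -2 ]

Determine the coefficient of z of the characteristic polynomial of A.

6

For a 2×2 matrix, det(zI - A) = z^2 - (tr A)z + det A.
tr A = -6, det A = 8.
So p(z) = z^2 + 6z + 8.
The coefficient of z is 6.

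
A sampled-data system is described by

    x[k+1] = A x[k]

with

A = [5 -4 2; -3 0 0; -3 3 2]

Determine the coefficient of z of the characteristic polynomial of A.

Expand det(zI - A) for the 3×3 matrix.
p(z) = z^3 - 7z^2 + 4z + 42.
(Check: constant term = det(-A) = (-1)^3 det A = 42; coefficient of z^2 = -tr A = -7.)
The coefficient of z is 4.

4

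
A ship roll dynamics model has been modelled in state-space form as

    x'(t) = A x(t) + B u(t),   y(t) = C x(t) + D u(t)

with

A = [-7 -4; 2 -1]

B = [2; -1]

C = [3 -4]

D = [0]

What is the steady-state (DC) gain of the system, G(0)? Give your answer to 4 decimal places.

2.0000

G(0) = C(-A)^{-1}B + D = -C A^{-1} B + D.
det A = 15, so A^{-1} = (1/15)·adj(A) = [[-1/15, 4/15], [-2/15, -7/15]]
A^{-1} B = [-2/5, 1/5]^T
C A^{-1} B = -2
G(0) = D - C A^{-1} B = 0 - (-2) = 2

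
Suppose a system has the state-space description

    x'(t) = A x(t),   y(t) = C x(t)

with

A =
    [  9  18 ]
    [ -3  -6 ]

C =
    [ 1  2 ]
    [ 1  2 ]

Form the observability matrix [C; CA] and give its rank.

1

CA = [[3, 6], [3, 6]]
Observability matrix O = [C; CA] = [[1, 2], [1, 2], [3, 6], [3, 6]]
Every row of O is a scalar multiple of row 1 = [1, 2] (multipliers 1, 1, 3, 3), so the rows span a one-dimensional space.
O ≠ 0, hence rank(O) = 1.
rank(O) = 1 < n = 2, so the pair (A, C) is not completely observable.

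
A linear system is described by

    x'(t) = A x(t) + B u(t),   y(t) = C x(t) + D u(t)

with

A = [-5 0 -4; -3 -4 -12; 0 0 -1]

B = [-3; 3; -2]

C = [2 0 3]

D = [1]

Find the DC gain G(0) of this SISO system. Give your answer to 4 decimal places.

G(0) = C(-A)^{-1}B + D = -C A^{-1} B + D.
det A = -20, so A^{-1} = (1/-20)·adj(A) = [[-1/5, 0, 4/5], [3/20, -1/4, 12/5], [0, 0, -1]]
A^{-1} B = [-1, -6, 2]^T
C A^{-1} B = 4
G(0) = D - C A^{-1} B = 1 - (4) = -3

-3.0000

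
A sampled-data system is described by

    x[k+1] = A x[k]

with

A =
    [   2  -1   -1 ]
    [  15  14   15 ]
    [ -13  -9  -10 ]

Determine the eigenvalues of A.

-1, 3, 4

det(zI - A) = z^3 - (tr A)z^2 + (M11 + M22 + M33)z - det A, where Mii is the 2×2 principal minor of A obtained by deleting row i and column i.
tr A = 2 + 14 + (-10) = 6; M11 = 14·(-10) - 15·(-9) = -140 - (-135) = -5; M22 = 2·(-10) - (-1)·(-13) = -20 - 13 = -33; M33 = 2·14 - (-1)·15 = 28 - (-15) = 43; sum of minors = 5.
det A = 2·(14·(-10) - 15·(-9)) - (-1)·(15·(-10) - 15·(-13)) + (-1)·(15·(-9) - 14·(-13)) = 2·(-5) - (-1)·45 + (-1)·47 = -12.
So p(z) = det(zI - A) = z^3 - 6z^2 + 5z + 12.
Rational-root test: any integer root divides 12. Testing small divisors, z = -1 works: p(-1) = -1 + (-6) + (-5) + 12 = 0, so (z + 1) is a factor.
Dividing, p(z) = (z + 1)(z^2 - 7z + 12).
Factor z^2 - 7z + 12: two numbers with sum 7 and product 12 are 4 and 3, so z^2 - 7z + 12 = (z - 4)(z - 3).
Hence p(z) = (z - 4) (z - 3) (z + 1), with roots -1, 3, 4.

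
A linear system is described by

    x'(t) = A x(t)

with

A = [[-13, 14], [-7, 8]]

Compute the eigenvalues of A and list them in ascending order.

det(sI - A) = s^2 - (tr A)s + det A, with tr A = (-13) + 8 = -5 and det A = (-13)·8 - 14·(-7) = -104 - (-98) = -6.
So p(s) = det(sI - A) = s^2 + 5s - 6.
Factor s^2 + 5s - 6: two numbers with sum -5 and product -6 are 1 and -6, so s^2 + 5s - 6 = (s - 1)(s + 6).
Hence p(s) = (s - 1) (s + 6), with roots -6, 1.
At least one eigenvalue has non-negative real part, so the system is not asymptotically stable.

-6, 1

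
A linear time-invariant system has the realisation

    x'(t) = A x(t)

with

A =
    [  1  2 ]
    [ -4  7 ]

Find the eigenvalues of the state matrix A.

det(sI - A) = s^2 - (tr A)s + det A, with tr A = 1 + 7 = 8 and det A = 1·7 - 2·(-4) = 7 - (-8) = 15.
So p(s) = det(sI - A) = s^2 - 8s + 15.
Factor s^2 - 8s + 15: two numbers with sum 8 and product 15 are 5 and 3, so s^2 - 8s + 15 = (s - 5)(s - 3).
Hence p(s) = (s - 5) (s - 3), with roots 3, 5.
At least one eigenvalue has non-negative real part, so the system is not asymptotically stable.

3, 5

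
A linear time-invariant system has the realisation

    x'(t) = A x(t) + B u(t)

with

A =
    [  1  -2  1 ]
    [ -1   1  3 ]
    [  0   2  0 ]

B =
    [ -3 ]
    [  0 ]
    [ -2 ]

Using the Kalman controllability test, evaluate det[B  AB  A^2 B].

-40

AB = [[-5], [-3], [0]]
A^2B = [[1], [2], [-6]]
Controllability matrix C = [B  AB  A^2B] = [[-3, -5, 1], [0, -3, 2], [-2, 0, -6]]
Expanding along the first row, det(C) = (-3)·((-3)·(-6) - 2·0) - (-5)·(0·(-6) - 2·(-2)) + 1·(0·0 - (-3)·(-2)) = (-3)·18 - (-5)·4 + 1·(-6) = -40
Since det(C) ≠ 0, rank(C) = 3 and the system is completely controllable.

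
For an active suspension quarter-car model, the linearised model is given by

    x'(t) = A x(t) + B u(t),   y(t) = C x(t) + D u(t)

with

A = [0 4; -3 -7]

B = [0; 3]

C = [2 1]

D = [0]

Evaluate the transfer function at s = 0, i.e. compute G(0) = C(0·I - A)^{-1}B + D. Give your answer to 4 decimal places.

G(0) = C(-A)^{-1}B + D = -C A^{-1} B + D.
det A = 12, so A^{-1} = (1/12)·adj(A) = [[-7/12, -1/3], [1/4, 0]]
A^{-1} B = [-1, 0]^T
C A^{-1} B = -2
G(0) = D - C A^{-1} B = 0 - (-2) = 2

2.0000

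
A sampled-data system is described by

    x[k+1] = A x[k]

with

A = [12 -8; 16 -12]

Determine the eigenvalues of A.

det(zI - A) = z^2 - (tr A)z + det A, with tr A = 12 + (-12) = 0 and det A = 12·(-12) - (-8)·16 = -144 - (-128) = -16.
So p(z) = det(zI - A) = z^2 - 16.
Factor z^2 - 16: two numbers with sum 0 and product -16 are 4 and -4, so z^2 - 16 = (z - 4)(z + 4).
Hence p(z) = (z - 4) (z + 4), with roots -4, 4.

-4, 4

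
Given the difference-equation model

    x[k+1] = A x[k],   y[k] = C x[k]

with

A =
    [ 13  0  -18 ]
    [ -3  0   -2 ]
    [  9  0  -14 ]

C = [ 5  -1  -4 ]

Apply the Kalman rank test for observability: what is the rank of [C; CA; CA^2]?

2

CA = [[32, 0, -32]]
CA^2 = [[128, 0, -128]]
Observability matrix O = [C; CA; CA^2] = [[5, -1, -4], [32, 0, -32], [128, 0, -128]]
The columns c1, c2, c3 of O are linearly dependent: c1 + c2 + c3 = 0 (check each entry), so rank(O) ≤ 2.
The 2×2 minor from rows 1, 2, columns 1, 2 is 5·0 - (-1)·32 = 0 - (-32) = 32 ≠ 0, so rank(O) = 2.
rank(O) = 2 < n = 3, so the pair (A, C) is not completely observable.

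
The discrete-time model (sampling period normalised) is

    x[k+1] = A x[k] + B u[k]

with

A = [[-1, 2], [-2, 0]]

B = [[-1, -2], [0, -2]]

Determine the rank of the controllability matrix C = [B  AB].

2

AB = [[1, -2], [2, 4]]
Controllability matrix C = [B  AB] = [[-1, -2, 1, -2], [0, -2, 2, 4]]
Take the 2×2 submatrix of C formed by columns 1, 2: [[-1, -2], [0, -2]]. Its determinant is (-1)·(-2) - (-2)·0 = 2 - 0 = 2 ≠ 0.
So rank(C) ≥ 2; since C has 2 rows, rank(C) = 2.
rank(C) = 2 = n, so the pair (A, B) is completely controllable.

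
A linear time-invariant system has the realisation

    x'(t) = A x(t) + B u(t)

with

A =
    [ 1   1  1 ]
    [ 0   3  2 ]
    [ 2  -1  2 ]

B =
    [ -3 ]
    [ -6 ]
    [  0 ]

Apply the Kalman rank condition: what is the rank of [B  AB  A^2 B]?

AB = [[-9], [-18], [0]]
A^2B = [[-27], [-54], [0]]
Controllability matrix C = [B  AB  A^2B] = [[-3, -9, -27], [-6, -18, -54], [0, 0, 0]]
Every column of C is a scalar multiple of column 1 = [-3, -6, 0] (multipliers 1, 3, 9), so the columns span a one-dimensional space.
C ≠ 0, hence rank(C) = 1.
rank(C) = 1 < n = 3, so the pair (A, B) is not completely controllable.

1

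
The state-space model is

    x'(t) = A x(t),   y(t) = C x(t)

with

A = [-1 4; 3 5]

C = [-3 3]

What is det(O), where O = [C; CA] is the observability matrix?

CA = [[12, 3]]
Observability matrix O = [C; CA] = [[-3, 3], [12, 3]]
det(O) = (-3)·3 - 3·12 = -9 - 36 = -45
Since det(O) ≠ 0, rank(O) = 2 and the system is completely observable.

-45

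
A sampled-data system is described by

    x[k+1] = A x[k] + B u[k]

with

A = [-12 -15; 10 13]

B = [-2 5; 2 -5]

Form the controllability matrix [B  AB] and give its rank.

1

AB = [[-6, 15], [6, -15]]
Controllability matrix C = [B  AB] = [[-2, 5, -6, 15], [2, -5, 6, -15]]
Every column of C is a scalar multiple of column 1 = [-2, 2] (multipliers 1, -5/2, 3, -15/2), so the columns span a one-dimensional space.
C ≠ 0, hence rank(C) = 1.
rank(C) = 1 < n = 2, so the pair (A, B) is not completely controllable.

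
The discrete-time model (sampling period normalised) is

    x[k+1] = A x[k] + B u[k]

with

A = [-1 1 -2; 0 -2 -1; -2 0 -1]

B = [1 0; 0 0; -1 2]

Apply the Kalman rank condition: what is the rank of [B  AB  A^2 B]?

3

AB = [[1, -4], [1, -2], [-1, -2]]
A^2B = [[2, 6], [-1, 6], [-1, 10]]
Controllability matrix C = [B  AB  A^2B] = [[1, 0, 1, -4, 2, 6], [0, 0, 1, -2, -1, 6], [-1, 2, -1, -2, -1, 10]]
Take the 3×3 submatrix of C formed by columns 1, 2, 3: [[1, 0, 1], [0, 0, 1], [-1, 2, -1]]. Its determinant is 1·(0·(-1) - 1·2) - 0·(0·(-1) - 1·(-1)) + 1·(0·2 - 0·(-1)) = 1·(-2) - 0·1 + 1·0 = -2 ≠ 0.
So rank(C) ≥ 3; since C has 3 rows, rank(C) = 3.
rank(C) = 3 = n, so the pair (A, B) is completely controllable.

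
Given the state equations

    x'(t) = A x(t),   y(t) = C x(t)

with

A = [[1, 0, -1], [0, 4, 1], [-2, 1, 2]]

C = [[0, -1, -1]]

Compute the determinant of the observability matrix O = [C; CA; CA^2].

4

CA = [[2, -5, -3]]
CA^2 = [[8, -23, -13]]
Observability matrix O = [C; CA; CA^2] = [[0, -1, -1], [2, -5, -3], [8, -23, -13]]
Expanding along the first row, det(O) = 0·((-5)·(-13) - (-3)·(-23)) - (-1)·(2·(-13) - (-3)·8) + (-1)·(2·(-23) - (-5)·8) = 0·(-4) - (-1)·(-2) + (-1)·(-6) = 4
Since det(O) ≠ 0, rank(O) = 3 and the system is completely observable.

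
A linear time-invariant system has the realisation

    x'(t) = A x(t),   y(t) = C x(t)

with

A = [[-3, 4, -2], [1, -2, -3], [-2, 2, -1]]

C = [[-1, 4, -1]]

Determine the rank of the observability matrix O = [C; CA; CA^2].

CA = [[9, -14, -9]]
CA^2 = [[-23, 46, 33]]
Observability matrix O = [C; CA; CA^2] = [[-1, 4, -1], [9, -14, -9], [-23, 46, 33]]
det(O) = (-1)·((-14)·33 - (-9)·46) - 4·(9·33 - (-9)·(-23)) + (-1)·(9·46 - (-14)·(-23)) = (-1)·(-48) - 4·90 + (-1)·92 = -404 ≠ 0, so rank(O) = 3.
rank(O) = 3 = n, so the pair (A, C) is completely observable.

3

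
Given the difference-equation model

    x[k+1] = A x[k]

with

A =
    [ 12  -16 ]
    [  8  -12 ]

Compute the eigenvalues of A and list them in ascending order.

-4, 4

det(zI - A) = z^2 - (tr A)z + det A, with tr A = 12 + (-12) = 0 and det A = 12·(-12) - (-16)·8 = -144 - (-128) = -16.
So p(z) = det(zI - A) = z^2 - 16.
Factor z^2 - 16: two numbers with sum 0 and product -16 are 4 and -4, so z^2 - 16 = (z - 4)(z + 4).
Hence p(z) = (z - 4) (z + 4), with roots -4, 4.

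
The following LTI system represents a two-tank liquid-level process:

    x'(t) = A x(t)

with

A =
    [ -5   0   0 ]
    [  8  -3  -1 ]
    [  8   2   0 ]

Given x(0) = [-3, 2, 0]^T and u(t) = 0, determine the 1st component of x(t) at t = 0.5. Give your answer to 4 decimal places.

-0.2463

det(sI - A) = s^3 - (tr A)s^2 + (M11 + M22 + M33)s - det A, where Mii is the 2×2 principal minor of A obtained by deleting row i and column i.
tr A = (-5) + (-3) + 0 = -8; M11 = (-3)·0 - (-1)·2 = 0 - (-2) = 2; M22 = (-5)·0 - 0·8 = 0 - 0 = 0; M33 = (-5)·(-3) - 0·8 = 15 - 0 = 15; sum of minors = 17.
det A = (-5)·((-3)·0 - (-1)·2) - 0·(8·0 - (-1)·8) + 0·(8·2 - (-3)·8) = (-5)·2 - 0·8 + 0·40 = -10.
So p(s) = det(sI - A) = s^3 + 8s^2 + 17s + 10.
Rational-root test: any integer root divides 10. Testing small divisors, s = -1 works: p(-1) = -1 + 8 + (-17) + 10 = 0, so (s + 1) is a factor.
Dividing, p(s) = (s + 1)(s^2 + 7s + 10).
Factor s^2 + 7s + 10: two numbers with sum -7 and product 10 are -2 and -5, so s^2 + 7s + 10 = (s + 2)(s + 5).
Hence p(s) = (s + 1) (s + 2) (s + 5), with roots -5, -2, -1.
The eigenvalues -5, -2, -1 are distinct and real, so A is diagonalisable and x(t) = e^{At} x(0) = V diag(e^{λ_i t}) V^{-1} x(0), where the columns of V are the eigenvectors.
λ = -5: A - (-5)I = [[0, 0, 0], [8, 2, -1], [8, 2, 5]]. v must be orthogonal to every row; (row 2) × (row 3) = [12, -48, 0], so take v_1 = [1, -4, 0]^T.
λ = -2: A - (-2)I = [[-3, 0, 0], [8, -1, -1], [8, 2, 2]]. v must be orthogonal to every row; (row 1) × (row 2) = [0, -3, 3], so take v_2 = [0, 1, -1]^T.
λ = -1: A - (-1)I = [[-4, 0, 0], [8, -2, -1], [8, 2, 1]]. v must be orthogonal to every row; (row 1) × (row 2) = [0, -4, 8], so take v_3 = [0, -1, 2]^T.
V = [v_1 v_2 v_3] = [[1, 0, 0], [-4, 1, -1], [0, -1, 2]] has det V = 1, so V^{-1} = adj(V)/det V = [[1, 0, 0], [8, 2, 1], [4, 1, 1]].
Modal coordinates z(0) = V^{-1} x(0): 1·(-3) + 0·2 + 0·0 = -3; 8·(-3) + 2·2 + 1·0 = -20; 4·(-3) + 1·2 + 1·0 = -10; so z(0) = [-3, -20, -10]^T.
x_1(t) = Σ_i (v_i)_1 · z_i(0) · e^{λ_i t} (row 1 of V times the modal terms).
x_1(0.5) = 1·(-3)·e^{-5·0.5} + 0·(-20)·e^{-2·0.5} + 0·(-10)·e^{-1·0.5} = (-3)·0.082085 + 0·0.367879 + 0·0.606531 = -0.2463.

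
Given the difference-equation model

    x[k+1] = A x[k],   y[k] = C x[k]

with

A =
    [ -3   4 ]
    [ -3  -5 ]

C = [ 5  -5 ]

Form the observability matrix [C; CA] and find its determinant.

CA = [[0, 45]]
Observability matrix O = [C; CA] = [[5, -5], [0, 45]]
det(O) = 5·45 - (-5)·0 = 225 - 0 = 225
Since det(O) ≠ 0, rank(O) = 2 and the system is completely observable.

225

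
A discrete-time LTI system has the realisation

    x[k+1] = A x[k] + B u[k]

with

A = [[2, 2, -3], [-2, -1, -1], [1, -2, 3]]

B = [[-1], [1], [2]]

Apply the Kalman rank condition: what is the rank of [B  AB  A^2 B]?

3

AB = [[-6], [-1], [3]]
A^2B = [[-23], [10], [5]]
Controllability matrix C = [B  AB  A^2B] = [[-1, -6, -23], [1, -1, 10], [2, 3, 5]]
det(C) = (-1)·((-1)·5 - 10·3) - (-6)·(1·5 - 10·2) + (-23)·(1·3 - (-1)·2) = (-1)·(-35) - (-6)·(-15) + (-23)·5 = -170 ≠ 0, so rank(C) = 3.
rank(C) = 3 = n, so the pair (A, B) is completely controllable.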